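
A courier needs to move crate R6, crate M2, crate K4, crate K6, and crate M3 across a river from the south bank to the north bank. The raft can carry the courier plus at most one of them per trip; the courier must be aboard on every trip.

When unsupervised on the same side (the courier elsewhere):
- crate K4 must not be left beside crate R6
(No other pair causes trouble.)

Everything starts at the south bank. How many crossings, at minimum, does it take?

Counting alone: the courier can take at most 1 across per trip to the north bank, so moving all 5 needs at least 5 loaded trips out, with a return between consecutive ones — at least 9 crossings.
The plan below uses exactly 9 crossings, so it is optimal:
1. Courier goes to the north bank with crate R6.
2. Courier goes back to the south bank alone.
3. Courier goes to the north bank with crate M2.
4. Courier goes back to the south bank alone.
5. Courier goes to the north bank with crate K6.
6. Courier goes back to the south bank alone.
7. Courier goes to the north bank with crate M3.
8. Courier goes back to the south bank alone.
9. Courier goes to the north bank with crate K4.

9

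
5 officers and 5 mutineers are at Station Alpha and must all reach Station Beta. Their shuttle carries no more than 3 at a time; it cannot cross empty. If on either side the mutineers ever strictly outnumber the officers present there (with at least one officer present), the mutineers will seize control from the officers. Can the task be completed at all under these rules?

1. 2 mutineers → Station Beta.  (Station Alpha: 5O 3M; Station Beta: 0O 2M)
2. 1 mutineer ← Station Alpha.  (Station Alpha: 5O 4M; Station Beta: 0O 1M)
3. 3 mutineers → Station Beta.  (Station Alpha: 5O 1M; Station Beta: 0O 4M)
4. 1 mutineer ← Station Alpha.  (Station Alpha: 5O 2M; Station Beta: 0O 3M)
5. 3 officers → Station Beta.  (Station Alpha: 2O 2M; Station Beta: 3O 3M)
6. 1 officer and 1 mutineer ← Station Alpha.  (Station Alpha: 3O 3M; Station Beta: 2O 2M)
7. 3 officers → Station Beta.  (Station Alpha: 0O 3M; Station Beta: 5O 2M)
8. 1 mutineer ← Station Alpha.  (Station Alpha: 0O 4M; Station Beta: 5O 1M)
9. 2 mutineers → Station Beta.  (Station Alpha: 0O 2M; Station Beta: 5O 3M)
10. 1 mutineer ← Station Alpha.  (Station Alpha: 0O 3M; Station Beta: 5O 2M)
11. 3 mutineers → Station Beta.  (Station Alpha: 0O 0M; Station Beta: 5O 5M)

Yes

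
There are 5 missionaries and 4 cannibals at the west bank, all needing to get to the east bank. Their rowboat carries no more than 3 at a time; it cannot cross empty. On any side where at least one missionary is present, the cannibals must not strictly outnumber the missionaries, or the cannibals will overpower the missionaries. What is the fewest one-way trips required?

Counting alone: each trip to the east bank takes at most 3 across and each return brings at least 1 back, so after t trips out (and t−1 returns) at most 3t − (t−1) of the 9 are across; that first reaches 9 at t = 4, so at least 7 crossings are needed.
The plan below uses exactly 7 crossings, so it is optimal:
1. 3 cannibals → the east bank.  (the west bank: 5M 1C; the east bank: 0M 3C)
2. 1 cannibal ← the west bank.  (the west bank: 5M 2C; the east bank: 0M 2C)
3. 3 missionaries → the east bank.  (the west bank: 2M 2C; the east bank: 3M 2C)
4. 1 missionary ← the west bank.  (the west bank: 3M 2C; the east bank: 2M 2C)
5. 2 missionaries and 1 cannibal → the east bank.  (the west bank: 1M 1C; the east bank: 4M 3C)
6. 1 missionary ← the west bank.  (the west bank: 2M 1C; the east bank: 3M 3C)
7. 2 missionaries and 1 cannibal → the east bank.  (the west bank: 0M 0C; the east bank: 5M 4C)

7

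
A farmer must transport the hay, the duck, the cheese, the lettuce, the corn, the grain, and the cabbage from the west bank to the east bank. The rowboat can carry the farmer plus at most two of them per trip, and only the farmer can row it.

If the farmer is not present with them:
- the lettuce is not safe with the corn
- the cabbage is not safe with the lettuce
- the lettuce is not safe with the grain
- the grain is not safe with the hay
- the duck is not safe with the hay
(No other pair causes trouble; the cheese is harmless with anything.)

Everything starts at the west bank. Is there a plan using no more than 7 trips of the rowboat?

Counting alone: the farmer can take at most 2 across per trip to the east bank, so moving all 7 needs at least 4 loaded trips out, with a return between consecutive ones — at least 7 crossings.
The safety rule pushes this higher. Following every safe sequence of crossings, the most of the 7 that can be at the east bank as the rowboat arrives there on crossing 7 is 6 — never all 7.
So the move cannot be finished within 7 crossings. (The shortest complete plan takes 9:)
1. Farmer goes to the east bank with the hay and the lettuce.
2. Farmer goes back to the west bank alone.
3. Farmer goes to the east bank with the duck.
4. Farmer goes back to the west bank with the hay.
5. Farmer goes to the east bank with the cheese and the grain.
6. Farmer goes back to the west bank with the lettuce.
7. Farmer goes to the east bank with the cabbage and the corn.
8. Farmer goes back to the west bank alone.
9. Farmer goes to the east bank with the hay and the lettuce.

No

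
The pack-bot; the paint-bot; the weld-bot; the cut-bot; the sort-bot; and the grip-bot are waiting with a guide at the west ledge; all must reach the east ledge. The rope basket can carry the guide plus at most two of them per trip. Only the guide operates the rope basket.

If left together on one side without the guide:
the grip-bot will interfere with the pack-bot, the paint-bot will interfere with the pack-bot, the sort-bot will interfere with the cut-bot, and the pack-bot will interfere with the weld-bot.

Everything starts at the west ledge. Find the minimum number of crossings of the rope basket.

7

Counting alone: the guide can take at most 2 across per trip to the east ledge, so moving all 6 needs at least 3 loaded trips out, with a return between consecutive ones — at least 5 crossings.
The safety rule pushes this higher. Following every safe sequence of crossings, the most of the 6 that can be at the east ledge as the rope basket arrives there on crossing 5 is 5 — never all 6.
So no plan with fewer than 7 crossings exists, and this one achieves 7:
1. Guide goes to the east ledge with the cut-bot and the pack-bot.
2. Guide goes back to the west ledge alone.
3. Guide goes to the east ledge with the paint-bot.
4. Guide goes back to the west ledge with the pack-bot.
5. Guide goes to the east ledge with the grip-bot and the weld-bot.
6. Guide goes back to the west ledge alone.
7. Guide goes to the east ledge with the pack-bot and the sort-bot.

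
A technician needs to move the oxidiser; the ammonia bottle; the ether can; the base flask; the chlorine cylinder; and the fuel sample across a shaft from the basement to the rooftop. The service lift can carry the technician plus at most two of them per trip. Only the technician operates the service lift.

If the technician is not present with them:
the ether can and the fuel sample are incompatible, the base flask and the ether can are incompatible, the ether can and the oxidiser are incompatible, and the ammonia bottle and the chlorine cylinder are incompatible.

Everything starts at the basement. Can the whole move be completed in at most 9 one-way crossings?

Yes — this plan uses 7 crossings (≤ 9):
1. Technician goes to the rooftop with the ammonia bottle and the ether can.
2. Technician goes back to the basement alone.
3. Technician goes to the rooftop with the oxidiser.
4. Technician goes back to the basement with the ether can.
5. Technician goes to the rooftop with the base flask and the fuel sample.
6. Technician goes back to the basement alone.
7. Technician goes to the rooftop with the chlorine cylinder and the ether can.

Yes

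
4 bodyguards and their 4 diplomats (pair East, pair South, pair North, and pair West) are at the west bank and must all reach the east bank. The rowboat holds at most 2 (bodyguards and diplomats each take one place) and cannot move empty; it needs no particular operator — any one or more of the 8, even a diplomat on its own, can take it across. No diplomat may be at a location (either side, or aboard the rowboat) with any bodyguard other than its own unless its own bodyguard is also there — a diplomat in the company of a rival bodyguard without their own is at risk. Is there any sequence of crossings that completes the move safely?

Following every safe sequence of crossings from the start, the most of the 8 that can be at the east bank as the rowboat arrives there on crossings 1, 3, 5 is 2, 3, 4 respectively; the best ever achieved is 4 of 8.
From crossing 7 on, no configuration arises that was not already reachable earlier: only 44 distinct safe configurations (who is on which side, and where the rowboat is) can ever be reached, none of them has everyone across, and every continuation just revisits them. So no valid plan exists.

No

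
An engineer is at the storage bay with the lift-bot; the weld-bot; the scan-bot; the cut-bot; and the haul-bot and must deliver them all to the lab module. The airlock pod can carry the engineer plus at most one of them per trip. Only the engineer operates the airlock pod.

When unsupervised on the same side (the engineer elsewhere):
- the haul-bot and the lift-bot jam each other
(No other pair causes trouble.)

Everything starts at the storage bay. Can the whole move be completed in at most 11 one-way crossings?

Yes

Yes — this plan uses 9 crossings (≤ 11):
1. Engineer goes to the lab module with the lift-bot.  [the storage bay: the cut-bot, the haul-bot, the scan-bot, the weld-bot | the lab module: the lift-bot]
2. Engineer goes back to the storage bay alone.  [the storage bay: the cut-bot, the haul-bot, the scan-bot, the weld-bot | the lab module: the lift-bot]
3. Engineer goes to the lab module with the weld-bot.  [the storage bay: the cut-bot, the haul-bot, the scan-bot | the lab module: the lift-bot, the weld-bot]
4. Engineer goes back to the storage bay alone.  [the storage bay: the cut-bot, the haul-bot, the scan-bot | the lab module: the lift-bot, the weld-bot]
5. Engineer goes to the lab module with the scan-bot.  [the storage bay: the cut-bot, the haul-bot | the lab module: the lift-bot, the scan-bot, the weld-bot]
6. Engineer goes back to the storage bay alone.  [the storage bay: the cut-bot, the haul-bot | the lab module: the lift-bot, the scan-bot, the weld-bot]
7. Engineer goes to the lab module with the cut-bot.  [the storage bay: the haul-bot | the lab module: the cut-bot, the lift-bot, the scan-bot, the weld-bot]
8. Engineer goes back to the storage bay alone.  [the storage bay: the haul-bot | the lab module: the cut-bot, the lift-bot, the scan-bot, the weld-bot]
9. Engineer goes to the lab module with the haul-bot.  [the storage bay: — | the lab module: the cut-bot, the haul-bot, the lift-bot, the scan-bot, the weld-bot]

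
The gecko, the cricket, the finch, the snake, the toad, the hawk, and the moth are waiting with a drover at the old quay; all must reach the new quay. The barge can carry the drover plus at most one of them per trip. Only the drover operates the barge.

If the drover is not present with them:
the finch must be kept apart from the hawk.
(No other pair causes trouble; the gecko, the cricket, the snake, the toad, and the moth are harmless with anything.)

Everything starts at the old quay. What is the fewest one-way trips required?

13

Counting alone: the drover can take at most 1 across per trip to the new quay, so moving all 7 needs at least 7 loaded trips out, with a return between consecutive ones — at least 13 crossings.
The plan below uses exactly 13 crossings, so it is optimal:
1. Drover goes to the new quay with the finch.  [the old quay: the cricket, the gecko, the hawk, the moth, the snake, the toad | the new quay: the finch]
2. Drover goes back to the old quay alone.  [the old quay: the cricket, the gecko, the hawk, the moth, the snake, the toad | the new quay: the finch]
3. Drover goes to the new quay with the gecko.  [the old quay: the cricket, the hawk, the moth, the snake, the toad | the new quay: the finch, the gecko]
4. Drover goes back to the old quay alone.  [the old quay: the cricket, the hawk, the moth, the snake, the toad | the new quay: the finch, the gecko]
5. Drover goes to the new quay with the cricket.  [the old quay: the hawk, the moth, the snake, the toad | the new quay: the cricket, the finch, the gecko]
6. Drover goes back to the old quay alone.  [the old quay: the hawk, the moth, the snake, the toad | the new quay: the cricket, the finch, the gecko]
7. Drover goes to the new quay with the snake.  [the old quay: the hawk, the moth, the toad | the new quay: the cricket, the finch, the gecko, the snake]
8. Drover goes back to the old quay alone.  [the old quay: the hawk, the moth, the toad | the new quay: the cricket, the finch, the gecko, the snake]
9. Drover goes to the new quay with the toad.  [the old quay: the hawk, the moth | the new quay: the cricket, the finch, the gecko, the snake, the toad]
10. Drover goes back to the old quay alone.  [the old quay: the hawk, the moth | the new quay: the cricket, the finch, the gecko, the snake, the toad]
11. Drover goes to the new quay with the moth.  [the old quay: the hawk | the new quay: the cricket, the finch, the gecko, the moth, the snake, the toad]
12. Drover goes back to the old quay alone.  [the old quay: the hawk | the new quay: the cricket, the finch, the gecko, the moth, the snake, the toad]
13. Drover goes to the new quay with the hawk.  [the old quay: — | the new quay: the cricket, the finch, the gecko, the hawk, the moth, the snake, the toad]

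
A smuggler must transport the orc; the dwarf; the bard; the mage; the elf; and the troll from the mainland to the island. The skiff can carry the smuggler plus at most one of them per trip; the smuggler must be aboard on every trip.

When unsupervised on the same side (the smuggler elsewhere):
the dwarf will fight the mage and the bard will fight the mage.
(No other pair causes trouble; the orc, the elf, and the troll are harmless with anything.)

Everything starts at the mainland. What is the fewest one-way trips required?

Counting alone: the smuggler can take at most 1 across per trip to the island, so moving all 6 needs at least 6 loaded trips out, with a return between consecutive ones — at least 11 crossings.
The safety rule pushes this higher. Following every safe sequence of crossings, the most of the 6 that can be at the island as the skiff arrives there on crossing 11 is 5 — never all 6.
So no plan with fewer than 13 crossings exists, and this one achieves 13:
1. Smuggler goes to the island with the mage.
2. Smuggler goes back to the mainland alone.
3. Smuggler goes to the island with the orc.
4. Smuggler goes back to the mainland alone.
5. Smuggler goes to the island with the dwarf.
6. Smuggler goes back to the mainland with the mage.
7. Smuggler goes to the island with the bard.
8. Smuggler goes back to the mainland alone.
9. Smuggler goes to the island with the elf.
10. Smuggler goes back to the mainland alone.
11. Smuggler goes to the island with the troll.
12. Smuggler goes back to the mainland alone.
13. Smuggler goes to the island with the mage.

13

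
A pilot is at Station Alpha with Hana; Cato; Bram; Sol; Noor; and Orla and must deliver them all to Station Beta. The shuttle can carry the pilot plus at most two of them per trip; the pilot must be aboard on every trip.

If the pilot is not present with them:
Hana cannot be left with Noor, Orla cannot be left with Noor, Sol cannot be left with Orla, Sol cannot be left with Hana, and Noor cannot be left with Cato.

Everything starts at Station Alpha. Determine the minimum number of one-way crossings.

7

Counting alone: the pilot can take at most 2 across per trip to Station Beta, so moving all 6 needs at least 3 loaded trips out, with a return between consecutive ones — at least 5 crossings.
The safety rule pushes this higher. Following every safe sequence of crossings, the most of the 6 that can be at Station Beta as the shuttle arrives there on crossing 5 is 5 — never all 6.
So no plan with fewer than 7 crossings exists, and this one achieves 7:
1. Pilot goes to Station Beta with Noor and Sol.
2. Pilot goes back to Station Alpha alone.
3. Pilot goes to Station Beta with Cato and Hana.
4. Pilot goes back to Station Alpha with Noor and Sol.
5. Pilot goes to Station Beta with Bram and Orla.
6. Pilot goes back to Station Alpha alone.
7. Pilot goes to Station Beta with Noor and Sol.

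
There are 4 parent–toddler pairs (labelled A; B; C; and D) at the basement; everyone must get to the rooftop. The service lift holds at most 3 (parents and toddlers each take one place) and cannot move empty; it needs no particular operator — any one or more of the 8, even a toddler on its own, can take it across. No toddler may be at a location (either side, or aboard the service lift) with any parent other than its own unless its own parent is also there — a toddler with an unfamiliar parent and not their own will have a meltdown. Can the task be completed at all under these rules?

1. parent A and toddler A cross → the rooftop.
2. parent A crosses ← the basement.
3. parent A, parent B, and toddler B cross → the rooftop.
4. parent A and toddler A cross ← the basement.
5. parent A, parent C, and parent D cross → the rooftop.
6. toddler B crosses ← the basement.
7. toddler A and toddler B cross → the rooftop.
8. toddler A crosses ← the basement.
9. toddler A, toddler C, and toddler D cross → the rooftop.

Yes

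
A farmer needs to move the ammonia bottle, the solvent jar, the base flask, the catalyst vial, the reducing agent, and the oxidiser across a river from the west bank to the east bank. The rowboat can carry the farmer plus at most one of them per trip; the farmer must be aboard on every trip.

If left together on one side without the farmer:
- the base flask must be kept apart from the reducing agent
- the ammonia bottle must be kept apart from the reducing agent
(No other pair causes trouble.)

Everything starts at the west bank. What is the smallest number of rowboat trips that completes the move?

Counting alone: the farmer can take at most 1 across per trip to the east bank, so moving all 6 needs at least 6 loaded trips out, with a return between consecutive ones — at least 11 crossings.
The safety rule pushes this higher. Following every safe sequence of crossings, the most of the 6 that can be at the east bank as the rowboat arrives there on crossing 11 is 5 — never all 6.
So no plan with fewer than 13 crossings exists, and this one achieves 13:
1. Farmer goes to the east bank with the reducing agent.
2. Farmer goes back to the west bank alone.
3. Farmer goes to the east bank with the ammonia bottle.
4. Farmer goes back to the west bank with the reducing agent.
5. Farmer goes to the east bank with the base flask.
6. Farmer goes back to the west bank alone.
7. Farmer goes to the east bank with the solvent jar.
8. Farmer goes back to the west bank alone.
9. Farmer goes to the east bank with the catalyst vial.
10. Farmer goes back to the west bank alone.
11. Farmer goes to the east bank with the oxidiser.
12. Farmer goes back to the west bank alone.
13. Farmer goes to the east bank with the reducing agent.

13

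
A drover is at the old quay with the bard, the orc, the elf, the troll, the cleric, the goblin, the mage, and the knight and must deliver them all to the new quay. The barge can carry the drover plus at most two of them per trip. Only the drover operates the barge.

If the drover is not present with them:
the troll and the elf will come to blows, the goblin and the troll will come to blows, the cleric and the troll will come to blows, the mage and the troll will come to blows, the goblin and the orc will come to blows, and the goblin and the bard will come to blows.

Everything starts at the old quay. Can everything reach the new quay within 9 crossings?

Counting alone: the drover can take at most 2 across per trip to the new quay, so moving all 8 needs at least 4 loaded trips out, with a return between consecutive ones — at least 7 crossings.
The safety rule pushes this higher. Following every safe sequence of crossings, the most of the 8 that can be at the new quay as the barge arrives there on crossings 7, 9 is 6, 7 respectively — never all 8.
So the move cannot be finished within 9 crossings. (The shortest complete plan takes 11:)
1. Drover goes to the new quay with the goblin and the troll.
2. Drover goes back to the old quay with the troll.
3. Drover goes to the new quay with the bard and the troll.
4. Drover goes back to the old quay with the goblin.
5. Drover goes to the new quay with the knight and the orc.
6. Drover goes back to the old quay alone.
7. Drover goes to the new quay with the cleric and the elf.
8. Drover goes back to the old quay with the troll.
9. Drover goes to the new quay with the mage and the troll.
10. Drover goes back to the old quay with the troll.
11. Drover goes to the new quay with the goblin and the troll.

No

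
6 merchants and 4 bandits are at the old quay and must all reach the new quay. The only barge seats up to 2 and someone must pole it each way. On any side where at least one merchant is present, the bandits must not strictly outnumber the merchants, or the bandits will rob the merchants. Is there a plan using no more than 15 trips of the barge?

No

Counting alone: each trip to the new quay takes at most 2 across and each return brings at least 1 back, so after t trips out (and t−1 returns) at most 2t − (t−1) of the 10 are across; that first reaches 10 at t = 9, so at least 17 crossings are needed.
Since 15 < 17, 15 crossings cannot be enough. (The shortest complete plan in fact takes 17:)
1. 2 bandits → the new quay.  (the old quay: 6M 2B; the new quay: 0M 2B)
2. 1 bandit ← the old quay.  (the old quay: 6M 3B; the new quay: 0M 1B)
3. 2 bandits → the new quay.  (the old quay: 6M 1B; the new quay: 0M 3B)
4. 1 bandit ← the old quay.  (the old quay: 6M 2B; the new quay: 0M 2B)
5. 2 merchants → the new quay.  (the old quay: 4M 2B; the new quay: 2M 2B)
6. 1 bandit ← the old quay.  (the old quay: 4M 3B; the new quay: 2M 1B)
7. 1 merchant and 1 bandit → the new quay.  (the old quay: 3M 2B; the new quay: 3M 2B)
8. 1 bandit ← the old quay.  (the old quay: 3M 3B; the new quay: 3M 1B)
9. 2 bandits → the new quay.  (the old quay: 3M 1B; the new quay: 3M 3B)
10. 1 bandit ← the old quay.  (the old quay: 3M 2B; the new quay: 3M 2B)
11. 1 merchant and 1 bandit → the new quay.  (the old quay: 2M 1B; the new quay: 4M 3B)
12. 1 bandit ← the old quay.  (the old quay: 2M 2B; the new quay: 4M 2B)
13. 2 bandits → the new quay.  (the old quay: 2M 0B; the new quay: 4M 4B)
14. 1 bandit ← the old quay.  (the old quay: 2M 1B; the new quay: 4M 3B)
15. 1 merchant and 1 bandit → the new quay.  (the old quay: 1M 0B; the new quay: 5M 4B)
16. 1 bandit ← the old quay.  (the old quay: 1M 1B; the new quay: 5M 3B)
17. 1 merchant and 1 bandit → the new quay.  (the old quay: 0M 0B; the new quay: 6M 4B)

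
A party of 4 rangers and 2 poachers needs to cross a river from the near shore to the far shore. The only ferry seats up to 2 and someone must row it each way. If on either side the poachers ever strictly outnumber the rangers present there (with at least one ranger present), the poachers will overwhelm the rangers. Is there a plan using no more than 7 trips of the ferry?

No

Counting alone: each trip to the far shore takes at most 2 across and each return brings at least 1 back, so after t trips out (and t−1 returns) at most 2t − (t−1) of the 6 are across; that first reaches 6 at t = 5, so at least 9 crossings are needed.
Since 7 < 9, 7 crossings cannot be enough. (The shortest complete plan in fact takes 9:)
1. 2 poachers → the far shore.  (the near shore: 4R 0P; the far shore: 0R 2P)
2. 1 poacher ← the near shore.  (the near shore: 4R 1P; the far shore: 0R 1P)
3. 2 rangers → the far shore.  (the near shore: 2R 1P; the far shore: 2R 1P)
4. 1 poacher ← the near shore.  (the near shore: 2R 2P; the far shore: 2R 0P)
5. 2 poachers → the far shore.  (the near shore: 2R 0P; the far shore: 2R 2P)
6. 1 poacher ← the near shore.  (the near shore: 2R 1P; the far shore: 2R 1P)
7. 1 ranger and 1 poacher → the far shore.  (the near shore: 1R 0P; the far shore: 3R 2P)
8. 1 poacher ← the near shore.  (the near shore: 1R 1P; the far shore: 3R 1P)
9. 1 ranger and 1 poacher → the far shore.  (the near shore: 0R 0P; the far shore: 4R 2P)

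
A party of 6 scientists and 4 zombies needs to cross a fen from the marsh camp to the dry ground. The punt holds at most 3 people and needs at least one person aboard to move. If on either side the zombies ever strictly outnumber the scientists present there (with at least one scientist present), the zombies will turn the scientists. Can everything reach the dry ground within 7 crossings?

Counting alone: each trip to the dry ground takes at most 3 across and each return brings at least 1 back, so after t trips out (and t−1 returns) at most 3t − (t−1) of the 10 are across; that first reaches 10 at t = 5, so at least 9 crossings are needed.
Since 7 < 9, 7 crossings cannot be enough. (The shortest complete plan in fact takes 9:)
1. 2 zombies → the dry ground.  (the marsh camp: 6S 2Z; the dry ground: 0S 2Z)
2. 1 zombie ← the marsh camp.  (the marsh camp: 6S 3Z; the dry ground: 0S 1Z)
3. 3 zombies → the dry ground.  (the marsh camp: 6S 0Z; the dry ground: 0S 4Z)
4. 1 zombie ← the marsh camp.  (the marsh camp: 6S 1Z; the dry ground: 0S 3Z)
5. 3 scientists → the dry ground.  (the marsh camp: 3S 1Z; the dry ground: 3S 3Z)
6. 1 zombie ← the marsh camp.  (the marsh camp: 3S 2Z; the dry ground: 3S 2Z)
7. 1 scientist and 2 zombies → the dry ground.  (the marsh camp: 2S 0Z; the dry ground: 4S 4Z)
8. 1 zombie ← the marsh camp.  (the marsh camp: 2S 1Z; the dry ground: 4S 3Z)
9. 2 scientists and 1 zombie → the dry ground.  (the marsh camp: 0S 0Z; the dry ground: 6S 4Z)

No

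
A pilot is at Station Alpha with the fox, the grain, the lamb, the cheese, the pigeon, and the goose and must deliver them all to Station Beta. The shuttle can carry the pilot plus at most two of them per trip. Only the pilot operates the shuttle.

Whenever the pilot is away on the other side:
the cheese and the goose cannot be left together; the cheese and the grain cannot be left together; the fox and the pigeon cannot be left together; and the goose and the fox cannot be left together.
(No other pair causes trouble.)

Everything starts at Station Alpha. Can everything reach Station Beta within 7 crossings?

Yes

Yes — this plan uses 7 crossings (≤ 7):
1. Pilot goes to Station Beta with the cheese and the fox.
2. Pilot goes back to Station Alpha alone.
3. Pilot goes to Station Beta with the grain and the lamb.
4. Pilot goes back to Station Alpha with the cheese.
5. Pilot goes to Station Beta with the goose and the pigeon.
6. Pilot goes back to Station Alpha with the fox.
7. Pilot goes to Station Beta with the cheese and the fox.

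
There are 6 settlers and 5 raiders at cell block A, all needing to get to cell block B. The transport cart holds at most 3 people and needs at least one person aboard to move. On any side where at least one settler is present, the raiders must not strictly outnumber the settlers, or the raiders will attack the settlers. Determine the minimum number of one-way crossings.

Counting alone: each trip to cell block B takes at most 3 across and each return brings at least 1 back, so after t trips out (and t−1 returns) at most 3t − (t−1) of the 11 are across; that first reaches 11 at t = 5, so at least 9 crossings are needed.
The plan below uses exactly 9 crossings, so it is optimal:
1. 3 raiders → cell block B.  (cell block A: 6S 2R; cell block B: 0S 3R)
2. 1 raider ← cell block A.  (cell block A: 6S 3R; cell block B: 0S 2R)
3. 3 settlers → cell block B.  (cell block A: 3S 3R; cell block B: 3S 2R)
4. 1 settler ← cell block A.  (cell block A: 4S 3R; cell block B: 2S 2R)
5. 2 settlers and 1 raider → cell block B.  (cell block A: 2S 2R; cell block B: 4S 3R)
6. 1 settler ← cell block A.  (cell block A: 3S 2R; cell block B: 3S 3R)
7. 2 settlers and 1 raider → cell block B.  (cell block A: 1S 1R; cell block B: 5S 4R)
8. 1 settler ← cell block A.  (cell block A: 2S 1R; cell block B: 4S 4R)
9. 2 settlers and 1 raider → cell block B.  (cell block A: 0S 0R; cell block B: 6S 5R)

9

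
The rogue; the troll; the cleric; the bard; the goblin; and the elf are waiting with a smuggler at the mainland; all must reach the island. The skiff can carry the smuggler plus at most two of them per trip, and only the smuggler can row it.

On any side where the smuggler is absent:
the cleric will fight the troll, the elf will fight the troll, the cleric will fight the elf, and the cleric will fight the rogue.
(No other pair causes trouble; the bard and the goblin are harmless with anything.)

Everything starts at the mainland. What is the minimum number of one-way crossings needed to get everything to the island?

Counting alone: the smuggler can take at most 2 across per trip to the island, so moving all 6 needs at least 3 loaded trips out, with a return between consecutive ones — at least 5 crossings.
The safety rule pushes this higher. Following every safe sequence of crossings, the most of the 6 that can be at the island as the skiff arrives there on crossings 5, 7 is 4, 5 respectively — never all 6.
So no plan with fewer than 9 crossings exists, and this one achieves 9:
1. Smuggler goes to the island with the cleric and the troll.
2. Smuggler goes back to the mainland with the troll.
3. Smuggler goes to the island with the rogue and the troll.
4. Smuggler goes back to the mainland with the cleric.
5. Smuggler goes to the island with the bard and the cleric.
6. Smuggler goes back to the mainland with the cleric.
7. Smuggler goes to the island with the cleric and the goblin.
8. Smuggler goes back to the mainland with the cleric.
9. Smuggler goes to the island with the cleric and the elf.

9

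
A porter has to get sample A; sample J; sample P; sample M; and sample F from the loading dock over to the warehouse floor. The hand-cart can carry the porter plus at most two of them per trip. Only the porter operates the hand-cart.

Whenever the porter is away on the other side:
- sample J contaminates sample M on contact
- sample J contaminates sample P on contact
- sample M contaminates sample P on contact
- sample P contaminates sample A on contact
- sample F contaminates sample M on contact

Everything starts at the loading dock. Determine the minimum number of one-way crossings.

7

Counting alone: the porter can take at most 2 across per trip to the warehouse floor, so moving all 5 needs at least 3 loaded trips out, with a return between consecutive ones — at least 5 crossings.
The safety rule pushes this higher. Following every safe sequence of crossings, the most of the 5 that can be at the warehouse floor as the hand-cart arrives there on crossing 5 is 4 — never all 5.
So no plan with fewer than 7 crossings exists, and this one achieves 7:
1. Porter goes to the warehouse floor with sample M and sample P.
2. Porter goes back to the loading dock with sample P.
3. Porter goes to the warehouse floor with sample A and sample J.
4. Porter goes back to the loading dock with sample J.
5. Porter goes to the warehouse floor with sample F and sample J.
6. Porter goes back to the loading dock with sample M.
7. Porter goes to the warehouse floor with sample M and sample P.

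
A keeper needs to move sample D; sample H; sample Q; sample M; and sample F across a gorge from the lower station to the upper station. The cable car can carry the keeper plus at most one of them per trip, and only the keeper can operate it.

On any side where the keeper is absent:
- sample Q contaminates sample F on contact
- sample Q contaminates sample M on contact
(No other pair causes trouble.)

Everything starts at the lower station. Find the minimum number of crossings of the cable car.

Counting alone: the keeper can take at most 1 across per trip to the upper station, so moving all 5 needs at least 5 loaded trips out, with a return between consecutive ones — at least 9 crossings.
The safety rule pushes this higher. Following every safe sequence of crossings, the most of the 5 that can be at the upper station as the cable car arrives there on crossing 9 is 4 — never all 5.
So no plan with fewer than 11 crossings exists, and this one achieves 11:
1. Keeper goes to the upper station with sample Q.  [the lower station: sample D, sample F, sample H, sample M | the upper station: sample Q]
2. Keeper goes back to the lower station alone.  [the lower station: sample D, sample F, sample H, sample M | the upper station: sample Q]
3. Keeper goes to the upper station with sample D.  [the lower station: sample F, sample H, sample M | the upper station: sample D, sample Q]
4. Keeper goes back to the lower station alone.  [the lower station: sample F, sample H, sample M | the upper station: sample D, sample Q]
5. Keeper goes to the upper station with sample H.  [the lower station: sample F, sample M | the upper station: sample D, sample H, sample Q]
6. Keeper goes back to the lower station alone.  [the lower station: sample F, sample M | the upper station: sample D, sample H, sample Q]
7. Keeper goes to the upper station with sample M.  [the lower station: sample F | the upper station: sample D, sample H, sample M, sample Q]
8. Keeper goes back to the lower station with sample Q.  [the lower station: sample F, sample Q | the upper station: sample D, sample H, sample M]
9. Keeper goes to the upper station with sample F.  [the lower station: sample Q | the upper station: sample D, sample F, sample H, sample M]
10. Keeper goes back to the lower station alone.  [the lower station: sample Q | the upper station: sample D, sample F, sample H, sample M]
11. Keeper goes to the upper station with sample Q.  [the lower station: — | the upper station: sample D, sample F, sample H, sample M, sample Q]

11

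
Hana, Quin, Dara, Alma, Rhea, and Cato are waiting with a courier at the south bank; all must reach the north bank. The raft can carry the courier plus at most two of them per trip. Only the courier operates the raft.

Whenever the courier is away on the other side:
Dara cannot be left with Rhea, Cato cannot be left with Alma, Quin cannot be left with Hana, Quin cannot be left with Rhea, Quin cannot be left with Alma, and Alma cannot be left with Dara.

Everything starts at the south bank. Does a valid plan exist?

Whatever the first load, the items left behind include a forbidden pair without the courier. No opening move is safe, so no plan exists.

No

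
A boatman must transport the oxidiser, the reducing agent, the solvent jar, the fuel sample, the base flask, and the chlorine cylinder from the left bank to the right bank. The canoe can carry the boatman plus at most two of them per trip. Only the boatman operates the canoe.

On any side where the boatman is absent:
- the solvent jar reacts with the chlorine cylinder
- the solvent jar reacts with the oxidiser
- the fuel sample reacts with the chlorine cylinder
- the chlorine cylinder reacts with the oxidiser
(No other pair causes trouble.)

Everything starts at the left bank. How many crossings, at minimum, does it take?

Counting alone: the boatman can take at most 2 across per trip to the right bank, so moving all 6 needs at least 3 loaded trips out, with a return between consecutive ones — at least 5 crossings.
The safety rule pushes this higher. Following every safe sequence of crossings, the most of the 6 that can be at the right bank as the canoe arrives there on crossings 5, 7 is 4, 5 respectively — never all 6.
So no plan with fewer than 9 crossings exists, and this one achieves 9:
1. Boatman goes to the right bank with the chlorine cylinder and the oxidiser.  [the left bank: the base flask, the fuel sample, the reducing agent, the solvent jar | the right bank: the chlorine cylinder, the oxidiser]
2. Boatman goes back to the left bank with the oxidiser.  [the left bank: the base flask, the fuel sample, the oxidiser, the reducing agent, the solvent jar | the right bank: the chlorine cylinder]
3. Boatman goes to the right bank with the oxidiser and the reducing agent.  [the left bank: the base flask, the fuel sample, the solvent jar | the right bank: the chlorine cylinder, the oxidiser, the reducing agent]
4. Boatman goes back to the left bank with the oxidiser.  [the left bank: the base flask, the fuel sample, the oxidiser, the solvent jar | the right bank: the chlorine cylinder, the reducing agent]
5. Boatman goes to the right bank with the fuel sample and the oxidiser.  [the left bank: the base flask, the solvent jar | the right bank: the chlorine cylinder, the fuel sample, the oxidiser, the reducing agent]
6. Boatman goes back to the left bank with the chlorine cylinder.  [the left bank: the base flask, the chlorine cylinder, the solvent jar | the right bank: the fuel sample, the oxidiser, the reducing agent]
7. Boatman goes to the right bank with the base flask and the solvent jar.  [the left bank: the chlorine cylinder | the right bank: the base flask, the fuel sample, the oxidiser, the reducing agent, the solvent jar]
8. Boatman goes back to the left bank with the oxidiser.  [the left bank: the chlorine cylinder, the oxidiser | the right bank: the base flask, the fuel sample, the reducing agent, the solvent jar]
9. Boatman goes to the right bank with the chlorine cylinder and the oxidiser.  [the left bank: — | the right bank: the base flask, the chlorine cylinder, the fuel sample, the oxidiser, the reducing agent, the solvent jar]

9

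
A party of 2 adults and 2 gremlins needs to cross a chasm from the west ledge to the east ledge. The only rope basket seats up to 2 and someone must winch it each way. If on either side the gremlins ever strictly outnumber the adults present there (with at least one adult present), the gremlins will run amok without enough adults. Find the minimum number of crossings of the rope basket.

Counting alone: each trip to the east ledge takes at most 2 across and each return brings at least 1 back, so after t trips out (and t−1 returns) at most 2t − (t−1) of the 4 are across; that first reaches 4 at t = 3, so at least 5 crossings are needed.
The plan below uses exactly 5 crossings, so it is optimal:
1. 2 gremlins → the east ledge.  (the west ledge: 2A 0G; the east ledge: 0A 2G)
2. 1 gremlin ← the west ledge.  (the west ledge: 2A 1G; the east ledge: 0A 1G)
3. 2 adults → the east ledge.  (the west ledge: 0A 1G; the east ledge: 2A 1G)
4. 1 gremlin ← the west ledge.  (the west ledge: 0A 2G; the east ledge: 2A 0G)
5. 2 gremlins → the east ledge.  (the west ledge: 0A 0G; the east ledge: 2A 2G)

5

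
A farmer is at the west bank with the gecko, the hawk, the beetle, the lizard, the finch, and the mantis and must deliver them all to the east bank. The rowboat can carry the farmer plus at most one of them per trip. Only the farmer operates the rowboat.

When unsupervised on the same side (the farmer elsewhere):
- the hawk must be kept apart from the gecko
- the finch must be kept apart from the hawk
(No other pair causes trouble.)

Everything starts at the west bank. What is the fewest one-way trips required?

Counting alone: the farmer can take at most 1 across per trip to the east bank, so moving all 6 needs at least 6 loaded trips out, with a return between consecutive ones — at least 11 crossings.
The safety rule pushes this higher. Following every safe sequence of crossings, the most of the 6 that can be at the east bank as the rowboat arrives there on crossing 11 is 5 — never all 6.
So no plan with fewer than 13 crossings exists, and this one achieves 13:
1. Farmer goes to the east bank with the hawk.  [the west bank: the beetle, the finch, the gecko, the lizard, the mantis | the east bank: the hawk]
2. Farmer goes back to the west bank alone.  [the west bank: the beetle, the finch, the gecko, the lizard, the mantis | the east bank: the hawk]
3. Farmer goes to the east bank with the gecko.  [the west bank: the beetle, the finch, the lizard, the mantis | the east bank: the gecko, the hawk]
4. Farmer goes back to the west bank with the hawk.  [the west bank: the beetle, the finch, the hawk, the lizard, the mantis | the east bank: the gecko]
5. Farmer goes to the east bank with the finch.  [the west bank: the beetle, the hawk, the lizard, the mantis | the east bank: the finch, the gecko]
6. Farmer goes back to the west bank alone.  [the west bank: the beetle, the hawk, the lizard, the mantis | the east bank: the finch, the gecko]
7. Farmer goes to the east bank with the beetle.  [the west bank: the hawk, the lizard, the mantis | the east bank: the beetle, the finch, the gecko]
8. Farmer goes back to the west bank alone.  [the west bank: the hawk, the lizard, the mantis | the east bank: the beetle, the finch, the gecko]
9. Farmer goes to the east bank with the lizard.  [the west bank: the hawk, the mantis | the east bank: the beetle, the finch, the gecko, the lizard]
10. Farmer goes back to the west bank alone.  [the west bank: the hawk, the mantis | the east bank: the beetle, the finch, the gecko, the lizard]
11. Farmer goes to the east bank with the mantis.  [the west bank: the hawk | the east bank: the beetle, the finch, the gecko, the lizard, the mantis]
12. Farmer goes back to the west bank alone.  [the west bank: the hawk | the east bank: the beetle, the finch, the gecko, the lizard, the mantis]
13. Farmer goes to the east bank with the hawk.  [the west bank: — | the east bank: the beetle, the finch, the gecko, the hawk, the lizard, the mantis]

13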